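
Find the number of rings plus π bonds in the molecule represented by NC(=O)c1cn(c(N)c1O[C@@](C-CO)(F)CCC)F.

4

Molecular formula from the SMILES: C11H17F2N3O3.
DoU = (2C + 2 + N − H − X)/2 = (2·11 + 2 + 3 − 17 − 2)/2 = 8/2 = 4.
(Structurally: 1 ring(s) + 3 π bond(s) = 4.)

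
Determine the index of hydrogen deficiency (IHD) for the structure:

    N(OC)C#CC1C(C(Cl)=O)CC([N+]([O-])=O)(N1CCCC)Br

Molecular formula from the SMILES: C12H17BrClN3O4.
DoU = (2C + 2 + N − H − X)/2 = (2·12 + 2 + 3 − 17 − 2)/2 = 10/2 = 5.
(Structurally: 1 ring(s) + 4 π bond(s) = 5.)

5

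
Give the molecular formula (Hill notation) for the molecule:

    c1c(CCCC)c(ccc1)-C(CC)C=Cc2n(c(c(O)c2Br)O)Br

Heavy atoms from the SMILES: 2 Br, 19 C, 1 N, 2 O.
Implicit hydrogens by atom environment:
  6 × C (aromatic): no H
  4 × C: 2 H each → 8
  4 × C (aromatic): 1 H each → 4
  3 × C: 1 H each → 3
  2 × Br: no H
  2 × C: 3 H each → 6
  2 × O: 1 H each → 2
  1 × N (aromatic): no H
  Total hydrogens = 23.
Molecular formula: C19H23Br2NO2

C19H23Br2NO2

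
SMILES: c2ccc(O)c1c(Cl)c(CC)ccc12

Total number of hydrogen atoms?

Hydrogens are implicit in SMILES; fill each atom to its normal valence:
  5 × C (aromatic): 1 H each → 5
  5 × C (aromatic): no H
  1 × C: 3 H
  1 × C: 2 H
  1 × Cl: no H
  1 × O: 1 H
  Total hydrogens = 11.

11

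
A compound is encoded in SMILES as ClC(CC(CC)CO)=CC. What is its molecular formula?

Heavy atoms from the SMILES: 8 C, 1 Cl, 1 O.
Implicit hydrogens by atom environment:
  3 × C: 2 H each → 6
  2 × C: 3 H each → 6
  2 × C: 1 H each → 2
  1 × C: no H
  1 × Cl: no H
  1 × O: 1 H
  Total hydrogens = 15.
Molecular formula: C8H15ClO

C8H15ClO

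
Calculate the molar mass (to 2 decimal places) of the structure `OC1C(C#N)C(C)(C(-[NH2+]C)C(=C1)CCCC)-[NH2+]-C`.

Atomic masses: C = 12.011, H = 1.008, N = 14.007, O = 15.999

Molecular formula: [C14H27N3O]2+.
M = 14×12.011 + 27×1.008 + 3×14.007 + 1×15.999 = 253.39 g/mol.

253.39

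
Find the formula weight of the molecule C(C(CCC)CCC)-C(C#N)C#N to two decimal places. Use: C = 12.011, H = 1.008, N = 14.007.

178.28

Molecular formula: C11H18N2.
M = 11×12.011 + 18×1.008 + 2×14.007 = 178.28 g/mol.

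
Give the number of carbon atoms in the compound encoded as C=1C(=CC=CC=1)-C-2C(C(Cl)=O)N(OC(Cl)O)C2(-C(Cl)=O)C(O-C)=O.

14

The symbol for carbon appears 14 times in the SMILES. (Cl is a single chlorine, not C + l.)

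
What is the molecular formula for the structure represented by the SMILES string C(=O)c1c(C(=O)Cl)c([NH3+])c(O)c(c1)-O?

C8H7ClNO4+

Heavy atoms from the SMILES: 8 C, 1 Cl, 1 N, 4 O.
Implicit hydrogens by atom environment:
  5 × C (aromatic): no H
  2 × O: 1 H each → 2
  2 × O: no H
  1 × C (aromatic): 1 H
  1 × C: 1 H
  1 × C: no H
  1 × Cl: no H
  1 × N (charge +1): 3 H
  Total hydrogens = 7.
Net charge +1.
Molecular formula: C8H7ClNO4+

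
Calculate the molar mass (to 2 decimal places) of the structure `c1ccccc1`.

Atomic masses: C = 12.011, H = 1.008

78.11

Molecular formula: C6H6.
M = 6×12.011 + 6×1.008 = 78.11 g/mol.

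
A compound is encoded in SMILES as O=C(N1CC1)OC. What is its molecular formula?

Heavy atoms from the SMILES: 4 C, 1 N, 2 O.
Implicit hydrogens by atom environment:
  2 × C: 2 H each → 4
  2 × O: no H
  1 × C: 3 H
  1 × C: no H
  1 × N: no H
  Total hydrogens = 7.
Molecular formula: C4H7NO2

C4H7NO2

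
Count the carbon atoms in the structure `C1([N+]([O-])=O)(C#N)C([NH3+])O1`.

The symbol for carbon appears 3 times in the SMILES.

3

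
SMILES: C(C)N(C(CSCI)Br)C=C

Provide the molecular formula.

Heavy atoms from the SMILES: 1 Br, 7 C, 1 I, 1 N, 1 S.
Implicit hydrogens by atom environment:
  4 × C: 2 H each → 8
  2 × C: 1 H each → 2
  1 × Br: no H
  1 × C: 3 H
  1 × I: no H
  1 × N: no H
  1 × S: no H
  Total hydrogens = 13.
Molecular formula: C7H13BrINS

C7H13BrINS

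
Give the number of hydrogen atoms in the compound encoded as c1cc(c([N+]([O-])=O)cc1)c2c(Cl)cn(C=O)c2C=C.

9

Hydrogens are implicit in SMILES; fill each atom to its normal valence:
  5 × C (aromatic): 1 H each → 5
  5 × C (aromatic): no H
  2 × C: 1 H each → 2
  2 × O: no H
  1 × C: 2 H
  1 × Cl: no H
  1 × N (aromatic): no H
  1 × N (charge +1): no H
  1 × O (charge -1): no H
  Total hydrogens = 9.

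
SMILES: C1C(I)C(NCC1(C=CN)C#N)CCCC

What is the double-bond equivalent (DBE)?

Molecular formula from the SMILES: C12H20IN3.
DoU = (2C + 2 + N − H − X)/2 = (2·12 + 2 + 3 − 20 − 1)/2 = 8/2 = 4.
(Structurally: 1 ring(s) + 3 π bond(s) = 4.)

4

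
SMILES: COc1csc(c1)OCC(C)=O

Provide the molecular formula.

C8H10O3S

Heavy atoms from the SMILES: 8 C, 3 O, 1 S.
Implicit hydrogens by atom environment:
  3 × O: no H
  2 × C: 3 H each → 6
  2 × C (aromatic): 1 H each → 2
  2 × C (aromatic): no H
  1 × C: 2 H
  1 × C: no H
  1 × S (aromatic): no H
  Total hydrogens = 10.
Molecular formula: C8H10O3S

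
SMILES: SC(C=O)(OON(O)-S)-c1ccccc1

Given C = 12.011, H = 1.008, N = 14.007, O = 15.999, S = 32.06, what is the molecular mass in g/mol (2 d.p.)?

Molecular formula: C8H9NO4S2.
M = 8×12.011 + 9×1.008 + 1×14.007 + 4×15.999 + 2×32.06 = 247.28 g/mol.

247.28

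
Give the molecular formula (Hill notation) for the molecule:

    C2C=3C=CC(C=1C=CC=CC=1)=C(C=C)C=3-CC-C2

Heavy atoms from the SMILES: 18 C.
Implicit hydrogens by atom environment:
  7 × C (aromatic): 1 H each → 7
  5 × C: 2 H each → 10
  5 × C (aromatic): no H
  1 × C: 1 H
  Total hydrogens = 18.
Molecular formula: C18H18

C18H18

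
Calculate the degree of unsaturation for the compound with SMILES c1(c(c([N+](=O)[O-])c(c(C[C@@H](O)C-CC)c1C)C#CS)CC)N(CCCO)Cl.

Molecular formula from the SMILES: C19H27ClN2O4S.
DoU = (2C + 2 + N − H − X)/2 = (2·19 + 2 + 2 − 27 − 1)/2 = 14/2 = 7.
(Structurally: 1 ring(s) + 6 π bond(s) = 7.)

7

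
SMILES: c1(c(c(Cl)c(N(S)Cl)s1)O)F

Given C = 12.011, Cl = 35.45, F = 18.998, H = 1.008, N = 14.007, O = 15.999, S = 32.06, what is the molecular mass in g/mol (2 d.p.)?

Molecular formula: C4H2Cl2FNOS2.
M = 4×12.011 + 2×35.45 + 1×18.998 + 2×1.008 + 1×14.007 + 1×15.999 + 2×32.06 = 234.08 g/mol.

234.08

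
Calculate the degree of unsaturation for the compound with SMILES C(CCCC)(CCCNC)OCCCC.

0

Molecular formula from the SMILES: C13H29NO.
DoU = (2C + 2 + N − H − X)/2 = (2·13 + 2 + 1 − 29 − 0)/2 = 0/2 = 0.
(Structurally: 0 ring(s) + 0 π bond(s) = 0.)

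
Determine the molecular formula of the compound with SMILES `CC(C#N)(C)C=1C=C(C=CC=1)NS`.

Heavy atoms from the SMILES: 10 C, 2 N, 1 S.
Implicit hydrogens by atom environment:
  4 × C (aromatic): 1 H each → 4
  2 × C: 3 H each → 6
  2 × C: no H
  2 × C (aromatic): no H
  1 × N: 1 H
  1 × N: no H
  1 × S: 1 H
  Total hydrogens = 12.
Molecular formula: C10H12N2S

C10H12N2S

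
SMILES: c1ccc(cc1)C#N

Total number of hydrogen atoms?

5

Hydrogens are implicit in SMILES; fill each atom to its normal valence:
  5 × C (aromatic): 1 H each → 5
  1 × C (aromatic): no H
  1 × C: no H
  1 × N: no H
  Total hydrogens = 5.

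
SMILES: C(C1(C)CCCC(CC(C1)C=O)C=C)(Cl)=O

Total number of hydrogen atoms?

Hydrogens are implicit in SMILES; fill each atom to its normal valence:
  6 × C: 2 H each → 12
  4 × C: 1 H each → 4
  2 × C: no H
  2 × O: no H
  1 × C: 3 H
  1 × Cl: no H
  Total hydrogens = 19.

19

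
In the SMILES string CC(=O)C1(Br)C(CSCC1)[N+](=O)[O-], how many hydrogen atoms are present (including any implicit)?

10

Hydrogens are implicit in SMILES; fill each atom to its normal valence:
  3 × C: 2 H each → 6
  2 × C: no H
  2 × O: no H
  1 × Br: no H
  1 × C: 3 H
  1 × C: 1 H
  1 × N (charge +1): no H
  1 × O (charge -1): no H
  1 × S: no H
  Total hydrogens = 10.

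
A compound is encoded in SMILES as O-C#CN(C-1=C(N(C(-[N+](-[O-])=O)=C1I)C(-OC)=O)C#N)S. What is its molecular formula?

C9H5IN4O5S

Heavy atoms from the SMILES: 9 C, 1 I, 4 N, 5 O, 1 S.
Implicit hydrogens by atom environment:
  4 × C (aromatic): no H
  4 × C: no H
  3 × O: no H
  2 × N: no H
  1 × C: 3 H
  1 × I: no H
  1 × N (aromatic): no H
  1 × N (charge +1): no H
  1 × O: 1 H
  1 × O (charge -1): no H
  1 × S: 1 H
  Total hydrogens = 5.
Molecular formula: C9H5IN4O5S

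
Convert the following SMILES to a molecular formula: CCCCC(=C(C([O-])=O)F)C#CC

C10H12FO2-

Heavy atoms from the SMILES: 10 C, 1 F, 2 O.
Implicit hydrogens by atom environment:
  5 × C: no H
  3 × C: 2 H each → 6
  2 × C: 3 H each → 6
  1 × F: no H
  1 × O: no H
  1 × O (charge -1): no H
  Total hydrogens = 12.
Net charge -1.
Molecular formula: C10H12FO2-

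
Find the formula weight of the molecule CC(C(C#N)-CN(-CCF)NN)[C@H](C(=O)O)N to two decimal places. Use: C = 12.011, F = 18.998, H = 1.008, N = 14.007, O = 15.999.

Molecular formula: C9H18FN5O2.
M = 9×12.011 + 1×18.998 + 18×1.008 + 5×14.007 + 2×15.999 = 247.27 g/mol.

247.27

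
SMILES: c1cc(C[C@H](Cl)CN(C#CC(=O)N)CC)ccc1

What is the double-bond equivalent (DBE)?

Molecular formula from the SMILES: C14H17ClN2O.
DoU = (2C + 2 + N − H − X)/2 = (2·14 + 2 + 2 − 17 − 1)/2 = 14/2 = 7.
(Structurally: 1 ring(s) + 6 π bond(s) = 7.)

7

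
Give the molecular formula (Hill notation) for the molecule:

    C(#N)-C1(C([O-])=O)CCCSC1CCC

C10H14NO2S-

Heavy atoms from the SMILES: 10 C, 1 N, 2 O, 1 S.
Implicit hydrogens by atom environment:
  5 × C: 2 H each → 10
  3 × C: no H
  1 × C: 3 H
  1 × C: 1 H
  1 × N: no H
  1 × O: no H
  1 × O (charge -1): no H
  1 × S: no H
  Total hydrogens = 14.
Net charge -1.
Molecular formula: C10H14NO2S-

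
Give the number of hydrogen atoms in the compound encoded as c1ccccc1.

Hydrogens are implicit in SMILES; fill each atom to its normal valence:
  6 × C (aromatic): 1 H each → 6
  Total hydrogens = 6.

6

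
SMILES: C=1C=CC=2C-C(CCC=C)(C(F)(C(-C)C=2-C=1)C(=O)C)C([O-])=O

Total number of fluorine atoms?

The symbol for fluorine appears 1 time in the SMILES.

1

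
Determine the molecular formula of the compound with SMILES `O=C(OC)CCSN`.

C4H9NO2S

Heavy atoms from the SMILES: 4 C, 1 N, 2 O, 1 S.
Implicit hydrogens by atom environment:
  2 × C: 2 H each → 4
  2 × O: no H
  1 × C: 3 H
  1 × C: no H
  1 × N: 2 H
  1 × S: no H
  Total hydrogens = 9.
Molecular formula: C4H9NO2S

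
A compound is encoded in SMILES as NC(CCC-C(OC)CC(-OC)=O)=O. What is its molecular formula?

Heavy atoms from the SMILES: 9 C, 1 N, 4 O.
Implicit hydrogens by atom environment:
  4 × C: 2 H each → 8
  4 × O: no H
  2 × C: 3 H each → 6
  2 × C: no H
  1 × C: 1 H
  1 × N: 2 H
  Total hydrogens = 17.
Molecular formula: C9H17NO4

C9H17NO4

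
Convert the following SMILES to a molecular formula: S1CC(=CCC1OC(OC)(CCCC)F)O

C11H19FO3S

Heavy atoms from the SMILES: 11 C, 1 F, 3 O, 1 S.
Implicit hydrogens by atom environment:
  5 × C: 2 H each → 10
  2 × C: 3 H each → 6
  2 × C: 1 H each → 2
  2 × C: no H
  2 × O: no H
  1 × F: no H
  1 × O: 1 H
  1 × S: no H
  Total hydrogens = 19.
Molecular formula: C11H19FO3S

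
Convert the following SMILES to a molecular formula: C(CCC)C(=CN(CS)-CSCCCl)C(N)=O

Heavy atoms from the SMILES: 11 C, 1 Cl, 2 N, 1 O, 2 S.
Implicit hydrogens by atom environment:
  7 × C: 2 H each → 14
  2 × C: no H
  1 × C: 3 H
  1 × C: 1 H
  1 × Cl: no H
  1 × N: 2 H
  1 × N: no H
  1 × O: no H
  1 × S: 1 H
  1 × S: no H
  Total hydrogens = 21.
Molecular formula: C11H21ClN2OS2

C11H21ClN2OS2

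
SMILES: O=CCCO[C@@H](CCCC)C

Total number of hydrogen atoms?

18

Hydrogens are implicit in SMILES; fill each atom to its normal valence:
  5 × C: 2 H each → 10
  2 × C: 3 H each → 6
  2 × C: 1 H each → 2
  2 × O: no H
  Total hydrogens = 18.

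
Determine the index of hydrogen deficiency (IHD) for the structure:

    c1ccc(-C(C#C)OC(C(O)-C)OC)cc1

6

Molecular formula from the SMILES: C13H16O3.
DoU = (2C + 2 + N − H − X)/2 = (2·13 + 2 + 0 − 16 − 0)/2 = 12/2 = 6.
(Structurally: 1 ring(s) + 5 π bond(s) = 6.)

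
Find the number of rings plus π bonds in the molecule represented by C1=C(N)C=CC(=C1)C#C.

6

Molecular formula from the SMILES: C8H7N.
DoU = (2C + 2 + N − H − X)/2 = (2·8 + 2 + 1 − 7 − 0)/2 = 12/2 = 6.
(Structurally: 1 ring(s) + 5 π bond(s) = 6.)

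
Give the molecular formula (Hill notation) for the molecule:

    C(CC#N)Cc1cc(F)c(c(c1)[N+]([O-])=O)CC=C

C13H13FN2O2

Heavy atoms from the SMILES: 13 C, 1 F, 2 N, 2 O.
Implicit hydrogens by atom environment:
  5 × C: 2 H each → 10
  4 × C (aromatic): no H
  2 × C (aromatic): 1 H each → 2
  1 × C: 1 H
  1 × C: no H
  1 × F: no H
  1 × N (charge +1): no H
  1 × N: no H
  1 × O: no H
  1 × O (charge -1): no H
  Total hydrogens = 13.
Molecular formula: C13H13FN2O2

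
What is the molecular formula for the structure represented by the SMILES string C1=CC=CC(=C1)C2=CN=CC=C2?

C11H9N

Heavy atoms from the SMILES: 11 C, 1 N.
Implicit hydrogens by atom environment:
  9 × C (aromatic): 1 H each → 9
  2 × C (aromatic): no H
  1 × N (aromatic): no H
  Total hydrogens = 9.
Molecular formula: C11H9N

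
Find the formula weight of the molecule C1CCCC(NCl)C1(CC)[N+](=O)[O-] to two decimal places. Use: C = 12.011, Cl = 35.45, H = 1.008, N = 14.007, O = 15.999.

Molecular formula: C8H15ClN2O2.
M = 8×12.011 + 1×35.45 + 15×1.008 + 2×14.007 + 2×15.999 = 206.67 g/mol.

206.67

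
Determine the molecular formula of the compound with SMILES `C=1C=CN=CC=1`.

Heavy atoms from the SMILES: 5 C, 1 N.
Implicit hydrogens by atom environment:
  5 × C (aromatic): 1 H each → 5
  1 × N (aromatic): no H
  Total hydrogens = 5.
Molecular formula: C5H5N

C5H5N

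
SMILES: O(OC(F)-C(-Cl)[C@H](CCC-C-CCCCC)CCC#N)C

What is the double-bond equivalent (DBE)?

2

Molecular formula from the SMILES: C16H29ClFNO2.
DoU = (2C + 2 + N − H − X)/2 = (2·16 + 2 + 1 − 29 − 2)/2 = 4/2 = 2.
(Structurally: 0 ring(s) + 2 π bond(s) = 2.)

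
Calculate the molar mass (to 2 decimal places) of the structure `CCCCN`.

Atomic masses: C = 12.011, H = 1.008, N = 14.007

Molecular formula: C4H11N.
M = 4×12.011 + 11×1.008 + 1×14.007 = 73.14 g/mol.

73.14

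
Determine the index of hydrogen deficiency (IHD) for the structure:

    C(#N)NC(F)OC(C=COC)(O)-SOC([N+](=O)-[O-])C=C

5

Molecular formula from the SMILES: C9H12FN3O6S.
DoU = (2C + 2 + N − H − X)/2 = (2·9 + 2 + 3 − 12 − 1)/2 = 10/2 = 5.
(Structurally: 0 ring(s) + 5 π bond(s) = 5.)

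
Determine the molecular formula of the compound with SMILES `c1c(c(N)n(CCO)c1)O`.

C6H10N2O2

Heavy atoms from the SMILES: 6 C, 2 N, 2 O.
Implicit hydrogens by atom environment:
  2 × C: 2 H each → 4
  2 × C (aromatic): 1 H each → 2
  2 × C (aromatic): no H
  2 × O: 1 H each → 2
  1 × N: 2 H
  1 × N (aromatic): no H
  Total hydrogens = 10.
Molecular formula: C6H10N2O2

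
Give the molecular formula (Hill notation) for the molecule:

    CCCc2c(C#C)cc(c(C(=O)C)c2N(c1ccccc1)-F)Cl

C19H17ClFNO

Heavy atoms from the SMILES: 19 C, 1 Cl, 1 F, 1 N, 1 O.
Implicit hydrogens by atom environment:
  6 × C (aromatic): 1 H each → 6
  6 × C (aromatic): no H
  2 × C: 3 H each → 6
  2 × C: 2 H each → 4
  2 × C: no H
  1 × C: 1 H
  1 × Cl: no H
  1 × F: no H
  1 × N: no H
  1 × O: no H
  Total hydrogens = 17.
Molecular formula: C19H17ClFNO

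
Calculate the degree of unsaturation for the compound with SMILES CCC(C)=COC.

Molecular formula from the SMILES: C6H12O.
DoU = (2C + 2 + N − H − X)/2 = (2·6 + 2 + 0 − 12 − 0)/2 = 2/2 = 1.
(Structurally: 0 ring(s) + 1 π bond(s) = 1.)

1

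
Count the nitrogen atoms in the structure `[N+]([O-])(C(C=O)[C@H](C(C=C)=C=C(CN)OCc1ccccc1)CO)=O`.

2

The symbol for nitrogen appears 2 times in the SMILES.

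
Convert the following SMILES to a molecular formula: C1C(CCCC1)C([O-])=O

C7H11O2-

Heavy atoms from the SMILES: 7 C, 2 O.
Implicit hydrogens by atom environment:
  5 × C: 2 H each → 10
  1 × C: 1 H
  1 × C: no H
  1 × O: no H
  1 × O (charge -1): no H
  Total hydrogens = 11.
Net charge -1.
Molecular formula: C7H11O2-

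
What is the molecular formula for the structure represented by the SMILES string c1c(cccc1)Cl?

Heavy atoms from the SMILES: 6 C, 1 Cl.
Implicit hydrogens by atom environment:
  5 × C (aromatic): 1 H each → 5
  1 × C (aromatic): no H
  1 × Cl: no H
  Total hydrogens = 5.
Molecular formula: C6H5Cl

C6H5Cl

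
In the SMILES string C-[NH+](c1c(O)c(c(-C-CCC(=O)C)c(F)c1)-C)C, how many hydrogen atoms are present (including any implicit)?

Hydrogens are implicit in SMILES; fill each atom to its normal valence:
  5 × C (aromatic): no H
  4 × C: 3 H each → 12
  3 × C: 2 H each → 6
  1 × C (aromatic): 1 H
  1 × C: no H
  1 × F: no H
  1 × N (charge +1): 1 H
  1 × O: 1 H
  1 × O: no H
  Total hydrogens = 21.

21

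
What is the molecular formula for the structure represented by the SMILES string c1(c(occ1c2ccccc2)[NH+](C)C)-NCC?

Heavy atoms from the SMILES: 14 C, 2 N, 1 O.
Implicit hydrogens by atom environment:
  6 × C (aromatic): 1 H each → 6
  4 × C (aromatic): no H
  3 × C: 3 H each → 9
  1 × C: 2 H
  1 × N: 1 H
  1 × N (charge +1): 1 H
  1 × O (aromatic): no H
  Total hydrogens = 19.
Net charge +1.
Molecular formula: C14H19N2O+

C14H19N2O+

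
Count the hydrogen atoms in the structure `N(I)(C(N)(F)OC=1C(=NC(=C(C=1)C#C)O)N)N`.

Hydrogens are implicit in SMILES; fill each atom to its normal valence:
  4 × C (aromatic): no H
  3 × N: 2 H each → 6
  2 × C: no H
  1 × C (aromatic): 1 H
  1 × C: 1 H
  1 × F: no H
  1 × I: no H
  1 × N (aromatic): no H
  1 × N: no H
  1 × O: 1 H
  1 × O: no H
  Total hydrogens = 9.

9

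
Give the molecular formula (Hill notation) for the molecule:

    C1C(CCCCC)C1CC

C10H20

Heavy atoms from the SMILES: 10 C.
Implicit hydrogens by atom environment:
  6 × C: 2 H each → 12
  2 × C: 3 H each → 6
  2 × C: 1 H each → 2
  Total hydrogens = 20.
Molecular formula: C10H20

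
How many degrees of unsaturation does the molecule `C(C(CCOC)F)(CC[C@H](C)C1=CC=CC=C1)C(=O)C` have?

5

Molecular formula from the SMILES: C17H25FO2.
DoU = (2C + 2 + N − H − X)/2 = (2·17 + 2 + 0 − 25 − 1)/2 = 10/2 = 5.
(Structurally: 1 ring(s) + 4 π bond(s) = 5.)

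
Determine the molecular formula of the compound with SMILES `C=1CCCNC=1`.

C5H9N

Heavy atoms from the SMILES: 5 C, 1 N.
Implicit hydrogens by atom environment:
  3 × C: 2 H each → 6
  2 × C: 1 H each → 2
  1 × N: 1 H
  Total hydrogens = 9.
Molecular formula: C5H9N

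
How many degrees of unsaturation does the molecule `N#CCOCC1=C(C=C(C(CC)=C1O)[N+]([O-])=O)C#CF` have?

9

Molecular formula from the SMILES: C13H11FN2O4.
DoU = (2C + 2 + N − H − X)/2 = (2·13 + 2 + 2 − 11 − 1)/2 = 18/2 = 9.
(Structurally: 1 ring(s) + 8 π bond(s) = 9.)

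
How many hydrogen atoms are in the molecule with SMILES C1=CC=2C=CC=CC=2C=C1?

8

Hydrogens are implicit in SMILES; fill each atom to its normal valence:
  8 × C (aromatic): 1 H each → 8
  2 × C (aromatic): no H
  Total hydrogens = 8.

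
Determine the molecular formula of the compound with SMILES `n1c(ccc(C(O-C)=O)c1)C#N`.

Heavy atoms from the SMILES: 8 C, 2 N, 2 O.
Implicit hydrogens by atom environment:
  3 × C (aromatic): 1 H each → 3
  2 × C (aromatic): no H
  2 × C: no H
  2 × O: no H
  1 × C: 3 H
  1 × N (aromatic): no H
  1 × N: no H
  Total hydrogens = 6.
Molecular formula: C8H6N2O2

C8H6N2O2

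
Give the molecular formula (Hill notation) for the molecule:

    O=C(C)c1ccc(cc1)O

Heavy atoms from the SMILES: 8 C, 2 O.
Implicit hydrogens by atom environment:
  4 × C (aromatic): 1 H each → 4
  2 × C (aromatic): no H
  1 × C: 3 H
  1 × C: no H
  1 × O: 1 H
  1 × O: no H
  Total hydrogens = 8.
Molecular formula: C8H8O2

C8H8O2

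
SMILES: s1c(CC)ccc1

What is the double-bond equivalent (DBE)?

Molecular formula from the SMILES: C6H8S.
DoU = (2C + 2 + N − H − X)/2 = (2·6 + 2 + 0 − 8 − 0)/2 = 6/2 = 3.
(Structurally: 1 ring(s) + 2 π bond(s) = 3.)

3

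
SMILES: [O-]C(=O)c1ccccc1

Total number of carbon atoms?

7

The symbol for carbon appears 7 times in the SMILES. Lowercase c denotes aromatic carbon and counts toward C.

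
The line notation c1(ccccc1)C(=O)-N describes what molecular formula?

C7H7NO

Heavy atoms from the SMILES: 7 C, 1 N, 1 O.
Implicit hydrogens by atom environment:
  5 × C (aromatic): 1 H each → 5
  1 × C (aromatic): no H
  1 × C: no H
  1 × N: 2 H
  1 × O: no H
  Total hydrogens = 7.
Molecular formula: C7H7NO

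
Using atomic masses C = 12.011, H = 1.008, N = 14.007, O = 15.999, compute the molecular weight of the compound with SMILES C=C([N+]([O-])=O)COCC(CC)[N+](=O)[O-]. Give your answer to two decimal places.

204.18

Molecular formula: C7H12N2O5.
M = 7×12.011 + 12×1.008 + 2×14.007 + 5×15.999 = 204.18 g/mol.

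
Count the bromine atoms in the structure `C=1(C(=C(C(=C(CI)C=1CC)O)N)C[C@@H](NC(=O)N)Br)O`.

1

The symbol for bromine appears 1 time in the SMILES.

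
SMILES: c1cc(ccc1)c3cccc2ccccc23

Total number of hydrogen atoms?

Hydrogens are implicit in SMILES; fill each atom to its normal valence:
  12 × C (aromatic): 1 H each → 12
  4 × C (aromatic): no H
  Total hydrogens = 12.

12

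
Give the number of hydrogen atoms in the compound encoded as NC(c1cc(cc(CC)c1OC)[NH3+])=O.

15

Hydrogens are implicit in SMILES; fill each atom to its normal valence:
  4 × C (aromatic): no H
  2 × C: 3 H each → 6
  2 × C (aromatic): 1 H each → 2
  2 × O: no H
  1 × C: 2 H
  1 × C: no H
  1 × N (charge +1): 3 H
  1 × N: 2 H
  Total hydrogens = 15.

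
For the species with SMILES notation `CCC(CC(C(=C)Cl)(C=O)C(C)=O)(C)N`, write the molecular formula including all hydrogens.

C11H18ClNO2

Heavy atoms from the SMILES: 11 C, 1 Cl, 1 N, 2 O.
Implicit hydrogens by atom environment:
  4 × C: no H
  3 × C: 3 H each → 9
  3 × C: 2 H each → 6
  2 × O: no H
  1 × C: 1 H
  1 × Cl: no H
  1 × N: 2 H
  Total hydrogens = 18.
Molecular formula: C11H18ClNO2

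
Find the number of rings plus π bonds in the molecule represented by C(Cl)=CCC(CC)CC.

Molecular formula from the SMILES: C8H15Cl.
DoU = (2C + 2 + N − H − X)/2 = (2·8 + 2 + 0 − 15 − 1)/2 = 2/2 = 1.
(Structurally: 0 ring(s) + 1 π bond(s) = 1.)

1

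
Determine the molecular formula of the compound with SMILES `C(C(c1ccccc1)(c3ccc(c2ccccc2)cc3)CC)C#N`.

Heavy atoms from the SMILES: 23 C, 1 N.
Implicit hydrogens by atom environment:
  14 × C (aromatic): 1 H each → 14
  4 × C (aromatic): no H
  2 × C: 2 H each → 4
  2 × C: no H
  1 × C: 3 H
  1 × N: no H
  Total hydrogens = 21.
Molecular formula: C23H21N

C23H21N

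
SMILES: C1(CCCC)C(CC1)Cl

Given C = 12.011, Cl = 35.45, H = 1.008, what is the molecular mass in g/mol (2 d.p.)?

146.66

Molecular formula: C8H15Cl.
M = 8×12.011 + 1×35.45 + 15×1.008 = 146.66 g/mol.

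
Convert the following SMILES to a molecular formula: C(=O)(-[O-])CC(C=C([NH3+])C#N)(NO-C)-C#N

C8H10N4O3

Heavy atoms from the SMILES: 8 C, 4 N, 3 O.
Implicit hydrogens by atom environment:
  5 × C: no H
  2 × N: no H
  2 × O: no H
  1 × C: 3 H
  1 × C: 2 H
  1 × C: 1 H
  1 × N (charge +1): 3 H
  1 × N: 1 H
  1 × O (charge -1): no H
  Total hydrogens = 10.
Molecular formula: C8H10N4O3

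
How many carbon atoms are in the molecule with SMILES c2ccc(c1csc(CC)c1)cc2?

The symbol for carbon appears 12 times in the SMILES. Lowercase c denotes aromatic carbon and counts toward C.

12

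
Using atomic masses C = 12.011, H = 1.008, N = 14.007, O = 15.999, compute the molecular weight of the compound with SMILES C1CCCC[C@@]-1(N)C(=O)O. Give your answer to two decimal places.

Molecular formula: C7H13NO2.
M = 7×12.011 + 13×1.008 + 1×14.007 + 2×15.999 = 143.19 g/mol.

143.19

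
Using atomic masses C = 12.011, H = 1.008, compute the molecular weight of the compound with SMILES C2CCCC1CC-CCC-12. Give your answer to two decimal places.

Molecular formula: C10H18.
M = 10×12.011 + 18×1.008 = 138.25 g/mol.

138.25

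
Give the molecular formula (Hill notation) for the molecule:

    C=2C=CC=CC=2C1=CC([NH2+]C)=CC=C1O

Heavy atoms from the SMILES: 13 C, 1 N, 1 O.
Implicit hydrogens by atom environment:
  8 × C (aromatic): 1 H each → 8
  4 × C (aromatic): no H
  1 × C: 3 H
  1 × N (charge +1): 2 H
  1 × O: 1 H
  Total hydrogens = 14.
Net charge +1.
Molecular formula: C13H14NO+

C13H14NO+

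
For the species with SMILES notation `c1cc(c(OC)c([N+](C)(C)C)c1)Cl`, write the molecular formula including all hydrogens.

C10H15ClNO+

Heavy atoms from the SMILES: 10 C, 1 Cl, 1 N, 1 O.
Implicit hydrogens by atom environment:
  4 × C: 3 H each → 12
  3 × C (aromatic): 1 H each → 3
  3 × C (aromatic): no H
  1 × Cl: no H
  1 × N (charge +1): no H
  1 × O: no H
  Total hydrogens = 15.
Net charge +1.
Molecular formula: C10H15ClNO+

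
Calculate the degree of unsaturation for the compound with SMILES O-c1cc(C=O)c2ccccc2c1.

Molecular formula from the SMILES: C11H8O2.
DoU = (2C + 2 + N − H − X)/2 = (2·11 + 2 + 0 − 8 − 0)/2 = 16/2 = 8.
(Structurally: 2 ring(s) + 6 π bond(s) = 8.)

8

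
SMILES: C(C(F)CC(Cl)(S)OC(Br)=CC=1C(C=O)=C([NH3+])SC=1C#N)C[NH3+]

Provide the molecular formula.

[C13H16BrClFN3O2S2]2+

Heavy atoms from the SMILES: 1 Br, 13 C, 1 Cl, 1 F, 3 N, 2 O, 2 S.
Implicit hydrogens by atom environment:
  4 × C (aromatic): no H
  3 × C: 2 H each → 6
  3 × C: 1 H each → 3
  3 × C: no H
  2 × N (charge +1): 3 H each → 6
  2 × O: no H
  1 × Br: no H
  1 × Cl: no H
  1 × F: no H
  1 × N: no H
  1 × S: 1 H
  1 × S (aromatic): no H
  Total hydrogens = 16.
Net charge +2.
Molecular formula: [C13H16BrClFN3O2S2]2+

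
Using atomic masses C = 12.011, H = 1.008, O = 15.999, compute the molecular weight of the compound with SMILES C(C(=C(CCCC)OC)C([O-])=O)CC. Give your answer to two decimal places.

199.27

Molecular formula: C11H19O3-.
M = 11×12.011 + 19×1.008 + 3×15.999 = 199.27 g/mol.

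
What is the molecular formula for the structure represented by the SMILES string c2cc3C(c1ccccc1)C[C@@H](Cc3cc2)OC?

C17H18O

Heavy atoms from the SMILES: 17 C, 1 O.
Implicit hydrogens by atom environment:
  9 × C (aromatic): 1 H each → 9
  3 × C (aromatic): no H
  2 × C: 2 H each → 4
  2 × C: 1 H each → 2
  1 × C: 3 H
  1 × O: no H
  Total hydrogens = 18.
Molecular formula: C17H18O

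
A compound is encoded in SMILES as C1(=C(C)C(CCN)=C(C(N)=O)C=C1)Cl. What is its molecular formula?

C10H13ClN2O

Heavy atoms from the SMILES: 10 C, 1 Cl, 2 N, 1 O.
Implicit hydrogens by atom environment:
  4 × C (aromatic): no H
  2 × C: 2 H each → 4
  2 × C (aromatic): 1 H each → 2
  2 × N: 2 H each → 4
  1 × C: 3 H
  1 × C: no H
  1 × Cl: no H
  1 × O: no H
  Total hydrogens = 13.
Molecular formula: C10H13ClN2O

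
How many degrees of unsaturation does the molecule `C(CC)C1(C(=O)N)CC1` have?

Molecular formula from the SMILES: C7H13NO.
DoU = (2C + 2 + N − H − X)/2 = (2·7 + 2 + 1 − 13 − 0)/2 = 4/2 = 2.
(Structurally: 1 ring(s) + 1 π bond(s) = 2.)

2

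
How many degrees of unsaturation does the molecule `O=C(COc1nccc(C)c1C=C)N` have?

Molecular formula from the SMILES: C10H12N2O2.
DoU = (2C + 2 + N − H − X)/2 = (2·10 + 2 + 2 − 12 − 0)/2 = 12/2 = 6.
(Structurally: 1 ring(s) + 5 π bond(s) = 6.)

6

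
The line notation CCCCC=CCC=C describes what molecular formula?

Heavy atoms from the SMILES: 9 C.
Implicit hydrogens by atom environment:
  5 × C: 2 H each → 10
  3 × C: 1 H each → 3
  1 × C: 3 H
  Total hydrogens = 16.
Molecular formula: C9H16

C9H16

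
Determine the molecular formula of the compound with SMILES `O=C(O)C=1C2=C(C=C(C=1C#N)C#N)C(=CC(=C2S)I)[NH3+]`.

C13H7IN3O2S+

Heavy atoms from the SMILES: 13 C, 1 I, 3 N, 2 O, 1 S.
Implicit hydrogens by atom environment:
  8 × C (aromatic): no H
  3 × C: no H
  2 × C (aromatic): 1 H each → 2
  2 × N: no H
  1 × I: no H
  1 × N (charge +1): 3 H
  1 × O: 1 H
  1 × O: no H
  1 × S: 1 H
  Total hydrogens = 7.
Net charge +1.
Molecular formula: C13H7IN3O2S+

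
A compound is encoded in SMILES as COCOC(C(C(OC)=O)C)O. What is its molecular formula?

C7H14O5

Heavy atoms from the SMILES: 7 C, 5 O.
Implicit hydrogens by atom environment:
  4 × O: no H
  3 × C: 3 H each → 9
  2 × C: 1 H each → 2
  1 × C: 2 H
  1 × C: no H
  1 × O: 1 H
  Total hydrogens = 14.
Molecular formula: C7H14O5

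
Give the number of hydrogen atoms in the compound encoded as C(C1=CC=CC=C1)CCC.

Hydrogens are implicit in SMILES; fill each atom to its normal valence:
  5 × C (aromatic): 1 H each → 5
  3 × C: 2 H each → 6
  1 × C: 3 H
  1 × C (aromatic): no H
  Total hydrogens = 14.

14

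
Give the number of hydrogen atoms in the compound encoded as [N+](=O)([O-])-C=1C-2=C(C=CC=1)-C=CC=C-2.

Hydrogens are implicit in SMILES; fill each atom to its normal valence:
  7 × C (aromatic): 1 H each → 7
  3 × C (aromatic): no H
  1 × N (charge +1): no H
  1 × O: no H
  1 × O (charge -1): no H
  Total hydrogens = 7.

7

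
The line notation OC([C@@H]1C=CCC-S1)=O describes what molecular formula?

Heavy atoms from the SMILES: 6 C, 2 O, 1 S.
Implicit hydrogens by atom environment:
  3 × C: 1 H each → 3
  2 × C: 2 H each → 4
  1 × C: no H
  1 × O: 1 H
  1 × O: no H
  1 × S: no H
  Total hydrogens = 8.
Molecular formula: C6H8O2S

C6H8O2S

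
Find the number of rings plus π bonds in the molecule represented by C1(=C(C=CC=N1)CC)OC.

Molecular formula from the SMILES: C8H11NO.
DoU = (2C + 2 + N − H − X)/2 = (2·8 + 2 + 1 − 11 − 0)/2 = 8/2 = 4.
(Structurally: 1 ring(s) + 3 π bond(s) = 4.)

4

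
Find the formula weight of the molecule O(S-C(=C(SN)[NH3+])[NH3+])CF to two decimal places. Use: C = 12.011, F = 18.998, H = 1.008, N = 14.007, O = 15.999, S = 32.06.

187.25

Molecular formula: [C3H10FN3OS2]2+.
M = 3×12.011 + 1×18.998 + 10×1.008 + 3×14.007 + 1×15.999 + 2×32.06 = 187.25 g/mol.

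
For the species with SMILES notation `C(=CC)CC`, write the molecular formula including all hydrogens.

Heavy atoms from the SMILES: 5 C.
Implicit hydrogens by atom environment:
  2 × C: 3 H each → 6
  2 × C: 1 H each → 2
  1 × C: 2 H
  Total hydrogens = 10.
Molecular formula: C5H10

C5H10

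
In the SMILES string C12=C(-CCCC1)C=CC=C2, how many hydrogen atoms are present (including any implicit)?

12

Hydrogens are implicit in SMILES; fill each atom to its normal valence:
  4 × C: 2 H each → 8
  4 × C (aromatic): 1 H each → 4
  2 × C (aromatic): no H
  Total hydrogens = 12.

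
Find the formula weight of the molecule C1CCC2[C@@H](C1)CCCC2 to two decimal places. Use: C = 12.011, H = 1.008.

138.25

Molecular formula: C10H18.
M = 10×12.011 + 18×1.008 = 138.25 g/mol.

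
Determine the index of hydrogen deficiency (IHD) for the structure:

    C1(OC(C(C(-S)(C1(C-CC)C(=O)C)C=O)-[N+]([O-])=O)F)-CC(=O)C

5

Molecular formula from the SMILES: C14H20FNO6S.
DoU = (2C + 2 + N − H − X)/2 = (2·14 + 2 + 1 − 20 − 1)/2 = 10/2 = 5.
(Structurally: 1 ring(s) + 4 π bond(s) = 5.)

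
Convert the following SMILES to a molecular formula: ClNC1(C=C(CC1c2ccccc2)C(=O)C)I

Heavy atoms from the SMILES: 13 C, 1 Cl, 1 I, 1 N, 1 O.
Implicit hydrogens by atom environment:
  5 × C (aromatic): 1 H each → 5
  3 × C: no H
  2 × C: 1 H each → 2
  1 × C: 3 H
  1 × C: 2 H
  1 × C (aromatic): no H
  1 × Cl: no H
  1 × I: no H
  1 × N: 1 H
  1 × O: no H
  Total hydrogens = 13.
Molecular formula: C13H13ClINO

C13H13ClINO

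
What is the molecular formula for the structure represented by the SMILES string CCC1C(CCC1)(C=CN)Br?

Heavy atoms from the SMILES: 1 Br, 9 C, 1 N.
Implicit hydrogens by atom environment:
  4 × C: 2 H each → 8
  3 × C: 1 H each → 3
  1 × Br: no H
  1 × C: 3 H
  1 × C: no H
  1 × N: 2 H
  Total hydrogens = 16.
Molecular formula: C9H16BrN

C9H16BrN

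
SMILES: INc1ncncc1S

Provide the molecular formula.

C4H4IN3S

Heavy atoms from the SMILES: 4 C, 1 I, 3 N, 1 S.
Implicit hydrogens by atom environment:
  2 × C (aromatic): 1 H each → 2
  2 × C (aromatic): no H
  2 × N (aromatic): no H
  1 × I: no H
  1 × N: 1 H
  1 × S: 1 H
  Total hydrogens = 4.
Molecular formula: C4H4IN3S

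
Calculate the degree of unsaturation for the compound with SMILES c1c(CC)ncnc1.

4

Molecular formula from the SMILES: C6H8N2.
DoU = (2C + 2 + N − H − X)/2 = (2·6 + 2 + 2 − 8 − 0)/2 = 8/2 = 4.
(Structurally: 1 ring(s) + 3 π bond(s) = 4.)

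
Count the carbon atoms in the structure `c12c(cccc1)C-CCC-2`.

10

The symbol for carbon appears 10 times in the SMILES. Lowercase c denotes aromatic carbon and counts toward C.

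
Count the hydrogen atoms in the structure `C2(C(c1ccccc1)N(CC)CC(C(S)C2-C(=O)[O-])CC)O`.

24

Hydrogens are implicit in SMILES; fill each atom to its normal valence:
  5 × C: 1 H each → 5
  5 × C (aromatic): 1 H each → 5
  3 × C: 2 H each → 6
  2 × C: 3 H each → 6
  1 × C: no H
  1 × C (aromatic): no H
  1 × N: no H
  1 × O: 1 H
  1 × O: no H
  1 × O (charge -1): no H
  1 × S: 1 H
  Total hydrogens = 24.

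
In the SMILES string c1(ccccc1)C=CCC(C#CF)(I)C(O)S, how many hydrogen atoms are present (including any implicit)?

Hydrogens are implicit in SMILES; fill each atom to its normal valence:
  5 × C (aromatic): 1 H each → 5
  3 × C: 1 H each → 3
  3 × C: no H
  1 × C: 2 H
  1 × C (aromatic): no H
  1 × F: no H
  1 × I: no H
  1 × O: 1 H
  1 × S: 1 H
  Total hydrogens = 12.

12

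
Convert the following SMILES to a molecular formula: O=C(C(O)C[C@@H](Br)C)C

C6H11BrO2

Heavy atoms from the SMILES: 1 Br, 6 C, 2 O.
Implicit hydrogens by atom environment:
  2 × C: 3 H each → 6
  2 × C: 1 H each → 2
  1 × Br: no H
  1 × C: 2 H
  1 × C: no H
  1 × O: 1 H
  1 × O: no H
  Total hydrogens = 11.
Molecular formula: C6H11BrO2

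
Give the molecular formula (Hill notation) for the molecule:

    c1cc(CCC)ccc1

Heavy atoms from the SMILES: 9 C.
Implicit hydrogens by atom environment:
  5 × C (aromatic): 1 H each → 5
  2 × C: 2 H each → 4
  1 × C: 3 H
  1 × C (aromatic): no H
  Total hydrogens = 12.
Molecular formula: C9H12

C9H12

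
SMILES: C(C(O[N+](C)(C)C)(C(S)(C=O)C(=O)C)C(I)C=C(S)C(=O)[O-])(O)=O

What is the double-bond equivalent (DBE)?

Molecular formula from the SMILES: C13H18INO7S2.
DoU = (2C + 2 + N − H − X)/2 = (2·13 + 2 + 1 − 18 − 1)/2 = 10/2 = 5.
(Structurally: 0 ring(s) + 5 π bond(s) = 5.)

5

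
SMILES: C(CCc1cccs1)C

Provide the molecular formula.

Heavy atoms from the SMILES: 8 C, 1 S.
Implicit hydrogens by atom environment:
  3 × C: 2 H each → 6
  3 × C (aromatic): 1 H each → 3
  1 × C: 3 H
  1 × C (aromatic): no H
  1 × S (aromatic): no H
  Total hydrogens = 12.
Molecular formula: C8H12S

C8H12S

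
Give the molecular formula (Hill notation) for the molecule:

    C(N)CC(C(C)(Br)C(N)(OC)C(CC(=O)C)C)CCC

Heavy atoms from the SMILES: 1 Br, 15 C, 2 N, 2 O.
Implicit hydrogens by atom environment:
  5 × C: 3 H each → 15
  5 × C: 2 H each → 10
  3 × C: no H
  2 × C: 1 H each → 2
  2 × N: 2 H each → 4
  2 × O: no H
  1 × Br: no H
  Total hydrogens = 31.
Molecular formula: C15H31BrN2O2

C15H31BrN2O2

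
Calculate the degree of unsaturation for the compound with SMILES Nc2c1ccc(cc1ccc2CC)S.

Molecular formula from the SMILES: C12H13NS.
DoU = (2C + 2 + N − H − X)/2 = (2·12 + 2 + 1 − 13 − 0)/2 = 14/2 = 7.
(Structurally: 2 ring(s) + 5 π bond(s) = 7.)

7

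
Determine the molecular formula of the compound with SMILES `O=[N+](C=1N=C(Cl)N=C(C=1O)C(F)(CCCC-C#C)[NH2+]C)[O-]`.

C12H15ClFN4O3+

Heavy atoms from the SMILES: 12 C, 1 Cl, 1 F, 4 N, 3 O.
Implicit hydrogens by atom environment:
  4 × C: 2 H each → 8
  4 × C (aromatic): no H
  2 × C: no H
  2 × N (aromatic): no H
  1 × C: 3 H
  1 × C: 1 H
  1 × Cl: no H
  1 × F: no H
  1 × N (charge +1): 2 H
  1 × N (charge +1): no H
  1 × O: 1 H
  1 × O: no H
  1 × O (charge -1): no H
  Total hydrogens = 15.
Net charge +1.
Molecular formula: C12H15ClFN4O3+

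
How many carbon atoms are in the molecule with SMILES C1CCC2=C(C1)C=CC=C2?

The symbol for carbon appears 10 times in the SMILES.

10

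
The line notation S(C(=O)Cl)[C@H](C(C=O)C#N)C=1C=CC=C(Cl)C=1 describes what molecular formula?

C11H7Cl2NO2S

Heavy atoms from the SMILES: 11 C, 2 Cl, 1 N, 2 O, 1 S.
Implicit hydrogens by atom environment:
  4 × C (aromatic): 1 H each → 4
  3 × C: 1 H each → 3
  2 × C: no H
  2 × C (aromatic): no H
  2 × Cl: no H
  2 × O: no H
  1 × N: no H
  1 × S: no H
  Total hydrogens = 7.
Molecular formula: C11H7Cl2NO2S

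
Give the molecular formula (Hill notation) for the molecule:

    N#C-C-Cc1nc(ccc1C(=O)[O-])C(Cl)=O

C10H6ClN2O3-

Heavy atoms from the SMILES: 10 C, 1 Cl, 2 N, 3 O.
Implicit hydrogens by atom environment:
  3 × C (aromatic): no H
  3 × C: no H
  2 × C: 2 H each → 4
  2 × C (aromatic): 1 H each → 2
  2 × O: no H
  1 × Cl: no H
  1 × N (aromatic): no H
  1 × N: no H
  1 × O (charge -1): no H
  Total hydrogens = 6.
Net charge -1.
Molecular formula: C10H6ClN2O3-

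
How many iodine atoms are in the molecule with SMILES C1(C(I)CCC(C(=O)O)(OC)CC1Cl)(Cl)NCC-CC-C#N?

The symbol for iodine appears 1 time in the SMILES.

1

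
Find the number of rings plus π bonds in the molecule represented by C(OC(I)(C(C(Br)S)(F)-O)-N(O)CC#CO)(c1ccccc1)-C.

6

Molecular formula from the SMILES: C14H16BrFINO4S.
DoU = (2C + 2 + N − H − X)/2 = (2·14 + 2 + 1 − 16 − 3)/2 = 12/2 = 6.
(Structurally: 1 ring(s) + 5 π bond(s) = 6.)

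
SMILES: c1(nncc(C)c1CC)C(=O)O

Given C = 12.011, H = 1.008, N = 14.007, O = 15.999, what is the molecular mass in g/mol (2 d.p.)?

Molecular formula: C8H10N2O2.
M = 8×12.011 + 10×1.008 + 2×14.007 + 2×15.999 = 166.18 g/mol.

166.18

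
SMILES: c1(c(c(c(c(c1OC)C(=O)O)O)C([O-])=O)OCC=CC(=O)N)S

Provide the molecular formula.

Heavy atoms from the SMILES: 13 C, 1 N, 8 O, 1 S.
Implicit hydrogens by atom environment:
  6 × C (aromatic): no H
  5 × O: no H
  3 × C: no H
  2 × C: 1 H each → 2
  2 × O: 1 H each → 2
  1 × C: 3 H
  1 × C: 2 H
  1 × N: 2 H
  1 × O (charge -1): no H
  1 × S: 1 H
  Total hydrogens = 12.
Net charge -1.
Molecular formula: C13H12NO8S-

C13H12NO8S-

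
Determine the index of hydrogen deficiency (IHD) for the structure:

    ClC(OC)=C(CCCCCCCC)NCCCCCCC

Molecular formula from the SMILES: C18H36ClNO.
DoU = (2C + 2 + N − H − X)/2 = (2·18 + 2 + 1 − 36 − 1)/2 = 2/2 = 1.
(Structurally: 0 ring(s) + 1 π bond(s) = 1.)

1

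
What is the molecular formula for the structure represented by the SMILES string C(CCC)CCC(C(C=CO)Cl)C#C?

C12H19ClO

Heavy atoms from the SMILES: 12 C, 1 Cl, 1 O.
Implicit hydrogens by atom environment:
  5 × C: 2 H each → 10
  5 × C: 1 H each → 5
  1 × C: 3 H
  1 × C: no H
  1 × Cl: no H
  1 × O: 1 H
  Total hydrogens = 19.
Molecular formula: C12H19ClO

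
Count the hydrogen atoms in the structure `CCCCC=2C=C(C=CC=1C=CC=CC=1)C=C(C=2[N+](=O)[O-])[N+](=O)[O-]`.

Hydrogens are implicit in SMILES; fill each atom to its normal valence:
  7 × C (aromatic): 1 H each → 7
  5 × C (aromatic): no H
  3 × C: 2 H each → 6
  2 × C: 1 H each → 2
  2 × N (charge +1): no H
  2 × O: no H
  2 × O (charge -1): no H
  1 × C: 3 H
  Total hydrogens = 18.

18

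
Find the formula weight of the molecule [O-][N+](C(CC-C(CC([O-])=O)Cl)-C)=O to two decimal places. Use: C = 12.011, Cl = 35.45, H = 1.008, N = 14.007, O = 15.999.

208.62

Molecular formula: C7H11ClNO4-.
M = 7×12.011 + 1×35.45 + 11×1.008 + 1×14.007 + 4×15.999 = 208.62 g/mol.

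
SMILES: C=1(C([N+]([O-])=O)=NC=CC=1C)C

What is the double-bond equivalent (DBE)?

5

Molecular formula from the SMILES: C7H8N2O2.
DoU = (2C + 2 + N − H − X)/2 = (2·7 + 2 + 2 − 8 − 0)/2 = 10/2 = 5.
(Structurally: 1 ring(s) + 4 π bond(s) = 5.)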